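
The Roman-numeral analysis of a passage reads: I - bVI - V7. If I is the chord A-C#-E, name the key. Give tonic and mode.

A major

The anchor chord is a major triad on A, labeled I.
If A is scale degree 1 and the mode makes that degree carry a major triad, the tonic is A and the mode is major.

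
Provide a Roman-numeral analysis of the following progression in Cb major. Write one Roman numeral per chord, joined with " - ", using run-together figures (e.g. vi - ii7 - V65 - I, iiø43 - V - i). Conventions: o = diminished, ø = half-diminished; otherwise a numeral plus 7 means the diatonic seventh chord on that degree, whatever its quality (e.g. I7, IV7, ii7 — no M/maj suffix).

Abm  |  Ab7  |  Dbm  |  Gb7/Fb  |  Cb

vi - V7/ii - ii - V42 - I

Abm has root Ab, degree 6 in Cb major, so vi.
Ab7: chromatic; Ab is V of ii, so V7/ii.
Dbm has root Db, degree 2 in Cb major, so ii.
Gb7/Fb: root Gb is the dominant; dominant seventh chord there is V42.
Cb has root Cb, degree 1 in Cb major, so I.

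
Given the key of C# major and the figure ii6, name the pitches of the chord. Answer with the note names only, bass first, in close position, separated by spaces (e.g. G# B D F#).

F# A# D#

The numeral's case and figure indicate a minor triad. In C# major its root, the supertonic, is D#.
Stacking thirds from D# gives D#-F#-A#.
With the 6 figure the chord is in first inversion; from the bass F# upward in close position it reads F#-A#-D#.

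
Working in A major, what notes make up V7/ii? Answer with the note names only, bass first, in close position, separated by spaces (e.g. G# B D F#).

F# A# C# E

V7/ii is a secondary dominant — the dominant seventh of ii. ii in A major is B, so the applied chord's root is F#, a perfect fifth above.
Building a dominant seventh chord on F# gives F#-A#-C#-E.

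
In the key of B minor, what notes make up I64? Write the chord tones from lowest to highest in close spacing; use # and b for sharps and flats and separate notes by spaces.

I64 is the major tonic (Picardy third), borrowed from the parallel major. In B minor that root is B.
So the chord is B-D#-F#, a major triad.
With the 64 figure the chord is in second inversion; from the bass F# upward in close position it reads F#-B-D#.

F# B D#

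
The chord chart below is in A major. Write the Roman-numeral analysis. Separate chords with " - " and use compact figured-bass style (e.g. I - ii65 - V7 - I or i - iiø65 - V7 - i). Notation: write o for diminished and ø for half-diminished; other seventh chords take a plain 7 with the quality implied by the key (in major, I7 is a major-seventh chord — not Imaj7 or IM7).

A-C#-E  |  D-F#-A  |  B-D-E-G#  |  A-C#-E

I - IV - V43 - I

A-C#-E: major triad on A = scale degree 1 → I.
D-F#-A has root D, degree 4 in A major, so IV.
B-D-E-G#: root E is the dominant; dominant seventh chord there is V43.
A-C#-E has root A, degree 1 in A major, so I.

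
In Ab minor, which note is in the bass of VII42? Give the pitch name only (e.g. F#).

Fb

VII in Ab minor has root Gb; the chord is Gb-Bb-Db-Fb.
The figure 42 means third inversion — the seventh is in the bass.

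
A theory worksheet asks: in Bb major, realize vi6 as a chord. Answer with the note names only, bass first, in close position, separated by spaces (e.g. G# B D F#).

The numeral's case and figure indicate a minor triad. In Bb major its root, the sixth degree, is G.
Stacking thirds from G gives G-Bb-D.
The figured bass 6 indicates first inversion, placing the third (Bb) in the bass: Bb-D-G.

Bb D G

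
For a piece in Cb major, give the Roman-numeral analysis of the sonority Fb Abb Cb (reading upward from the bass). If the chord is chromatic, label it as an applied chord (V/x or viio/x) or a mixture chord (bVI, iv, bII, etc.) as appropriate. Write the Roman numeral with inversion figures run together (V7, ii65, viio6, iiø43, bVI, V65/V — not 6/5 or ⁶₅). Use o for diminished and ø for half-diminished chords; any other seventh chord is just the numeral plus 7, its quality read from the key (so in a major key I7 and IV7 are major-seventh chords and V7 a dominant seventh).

iv

The pitches Fb-Abb-Cb form a minor triad rooted on Fb.
Fb is the fourth degree of Cb major. This is the minor subdominant, borrowed from the parallel minor.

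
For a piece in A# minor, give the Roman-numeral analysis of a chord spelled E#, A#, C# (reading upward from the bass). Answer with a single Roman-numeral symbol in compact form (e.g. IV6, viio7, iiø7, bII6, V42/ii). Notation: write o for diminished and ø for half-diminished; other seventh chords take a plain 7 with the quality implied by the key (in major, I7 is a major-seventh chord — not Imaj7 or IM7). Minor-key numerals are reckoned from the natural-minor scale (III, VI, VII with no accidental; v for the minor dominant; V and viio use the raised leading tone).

i64

Stacked in thirds the chord is A#-C#-E#: a minor triad on A#.
In A# minor, A# is the tonic; the diatonic minor triad there is i.
With E# in the bass the chord is in second inversion, so the figured bass is 64.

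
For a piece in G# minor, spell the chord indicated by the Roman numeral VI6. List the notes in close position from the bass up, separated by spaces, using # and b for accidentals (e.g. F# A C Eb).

G# B E

In G# minor, the submediant is E, and the diatonic chord built there is a major triad.
That chord is spelled E-G#-B.
The figured bass 6 indicates first inversion, placing the third (G#) in the bass: G#-B-E.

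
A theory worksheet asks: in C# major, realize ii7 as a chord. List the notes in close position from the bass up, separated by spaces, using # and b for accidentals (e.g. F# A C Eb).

D# F# A# C#

In C# major, the second degree is D#, and the diatonic chord built there is a minor seventh chord.
Stacking thirds from D# gives D#-F#-A#-C#.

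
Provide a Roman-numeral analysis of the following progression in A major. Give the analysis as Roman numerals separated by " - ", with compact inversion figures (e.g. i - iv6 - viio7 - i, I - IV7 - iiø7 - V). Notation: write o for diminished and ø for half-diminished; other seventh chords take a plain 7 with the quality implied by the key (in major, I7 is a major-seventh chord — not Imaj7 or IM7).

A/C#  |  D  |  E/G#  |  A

I6 - IV - V6 - I

A/C#: root A is the tonic; major triad there is I6.
D has root D, degree 4 in A major, so IV.
E/G#: major triad on E = scale degree 5 → V6.
A: major triad on A = scale degree 1 → I.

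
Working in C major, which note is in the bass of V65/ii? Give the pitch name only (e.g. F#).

The applied chord V65/ii is rooted on A: A-C#-E-G.
The figure 65 means first inversion — the third is in the bass.

C#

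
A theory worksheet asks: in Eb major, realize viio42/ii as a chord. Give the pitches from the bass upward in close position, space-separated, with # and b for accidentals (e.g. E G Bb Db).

viio42/ii is a secondary leading-tone chord. The target ii is F in Eb major; the applied chord is rooted a semitone below, on E.
Building a fully diminished seventh chord on E gives E-G-Bb-Db.
The figured bass 42 indicates third inversion, placing the seventh (Db) in the bass: Db-E-G-Bb.

Db E G Bb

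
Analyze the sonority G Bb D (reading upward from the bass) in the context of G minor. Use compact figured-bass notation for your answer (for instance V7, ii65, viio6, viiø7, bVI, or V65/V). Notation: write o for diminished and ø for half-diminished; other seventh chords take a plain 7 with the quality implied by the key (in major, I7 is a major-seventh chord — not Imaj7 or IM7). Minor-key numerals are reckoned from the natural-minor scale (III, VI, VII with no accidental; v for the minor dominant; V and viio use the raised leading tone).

Stacked in thirds the chord is G-Bb-D: a minor triad on G.
G is scale degree 1 in G minor, and a minor triad on that degree is written i.

i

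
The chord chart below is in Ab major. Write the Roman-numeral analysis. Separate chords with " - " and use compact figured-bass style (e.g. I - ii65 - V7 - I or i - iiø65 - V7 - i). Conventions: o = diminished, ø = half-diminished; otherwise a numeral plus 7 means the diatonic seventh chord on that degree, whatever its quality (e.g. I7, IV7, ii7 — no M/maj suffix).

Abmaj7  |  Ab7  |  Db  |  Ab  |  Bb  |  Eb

I7 - V7/IV - IV - I - V/V - V

Abmaj7: root Ab is the tonic; major seventh chord there is I7.
Ab7: chromatic; Ab is V of IV, so V7/IV.
Db: major triad on Db = scale degree 4 → IV.
Ab has root Ab, degree 1 in Ab major, so I.
Bb: a major triad on Bb, the applied dominant of V → V/V.
Eb: major triad on Eb = scale degree 5 → V.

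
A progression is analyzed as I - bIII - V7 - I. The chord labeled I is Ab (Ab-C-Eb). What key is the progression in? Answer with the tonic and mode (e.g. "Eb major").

The anchor chord is a major triad on Ab, labeled I.
If Ab is scale degree 1 and the mode makes that degree carry a major triad, the tonic is Ab and the mode is major.

Ab major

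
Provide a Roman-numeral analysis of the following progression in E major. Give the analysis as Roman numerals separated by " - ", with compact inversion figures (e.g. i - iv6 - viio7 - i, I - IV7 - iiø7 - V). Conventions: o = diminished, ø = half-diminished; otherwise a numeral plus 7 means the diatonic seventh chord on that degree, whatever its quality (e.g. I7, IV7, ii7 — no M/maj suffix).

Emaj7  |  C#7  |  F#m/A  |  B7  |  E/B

I7 - V7/ii - ii6 - V7 - I64

Emaj7 has root E, degree 1 in E major, so I7.
C#7: a dominant seventh chord on C#, the applied dominant of ii → V7/ii.
F#m/A: minor triad on F# = scale degree 2 → ii6.
B7 has root B, degree 5 in E major, so V7.
E/B has root E, degree 1 in E major, so I64.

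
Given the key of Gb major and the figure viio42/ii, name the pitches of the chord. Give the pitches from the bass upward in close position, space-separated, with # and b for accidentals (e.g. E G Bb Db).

Fb G Bb Db

The slash marks an applied leading-tone chord: viio of ii. In Gb major, ii is Ab, so the leading tone to it is G, a half step below.
Building a fully diminished seventh chord on G gives G-Bb-Db-Fb.
The figured bass 42 indicates third inversion, placing the seventh (Fb) in the bass: Fb-G-Bb-Db.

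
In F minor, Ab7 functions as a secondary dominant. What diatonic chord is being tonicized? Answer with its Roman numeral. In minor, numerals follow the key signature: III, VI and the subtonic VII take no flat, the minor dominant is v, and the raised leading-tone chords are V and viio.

VI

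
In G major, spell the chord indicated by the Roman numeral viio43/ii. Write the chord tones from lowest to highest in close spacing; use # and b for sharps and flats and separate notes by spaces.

The slash marks an applied leading-tone chord: viio of ii. In G major, ii is A, so the leading tone to it is G#, a half step below.
Building a fully diminished seventh chord on G# gives G#-B-D-F.
The figured bass 43 indicates second inversion, placing the fifth (D) in the bass: D-F-G#-B.

D F G# B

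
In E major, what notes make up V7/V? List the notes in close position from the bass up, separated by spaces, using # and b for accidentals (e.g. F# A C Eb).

F# A# C# E

V7/V is a secondary dominant — the dominant seventh of V. V in E major is B, so the applied chord's root is F#, a perfect fifth above.
Building a dominant seventh chord on F# gives F#-A#-C#-E.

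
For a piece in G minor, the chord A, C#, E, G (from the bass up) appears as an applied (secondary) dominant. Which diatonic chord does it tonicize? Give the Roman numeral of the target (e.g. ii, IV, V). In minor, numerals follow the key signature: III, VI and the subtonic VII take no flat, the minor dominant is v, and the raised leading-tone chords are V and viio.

V

The chord is a dominant seventh chord on A.
A dominant resolves down a perfect fifth: A → D. In G minor, D is scale degree 5, i.e. V.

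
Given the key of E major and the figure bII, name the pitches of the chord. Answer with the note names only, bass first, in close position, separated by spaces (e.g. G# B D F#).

F A C

Scale degree 2 in E major is F#; lowering it a half step gives F. bII is the Neapolitan chord — a major triad on the lowered second degree.
So the chord is F-A-C, a major triad.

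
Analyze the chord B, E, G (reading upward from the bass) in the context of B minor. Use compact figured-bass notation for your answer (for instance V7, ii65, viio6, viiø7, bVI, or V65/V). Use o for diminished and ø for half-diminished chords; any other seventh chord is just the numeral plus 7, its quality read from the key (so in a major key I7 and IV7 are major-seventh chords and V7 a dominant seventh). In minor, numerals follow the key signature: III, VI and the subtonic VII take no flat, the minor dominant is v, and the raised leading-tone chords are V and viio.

iv64

The pitches E-G-B form a minor triad rooted on E.
E is scale degree 4 in B minor, and a minor triad on that degree is written iv.
With B in the bass the chord is in second inversion, so the figured bass is 64.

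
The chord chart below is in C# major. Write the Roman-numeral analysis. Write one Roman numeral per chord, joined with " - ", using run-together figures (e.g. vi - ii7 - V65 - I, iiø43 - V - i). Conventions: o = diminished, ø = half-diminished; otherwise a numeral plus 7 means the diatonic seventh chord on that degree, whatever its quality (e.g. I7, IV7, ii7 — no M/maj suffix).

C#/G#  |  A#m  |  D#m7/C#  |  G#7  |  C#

C#/G#: major triad on C# = scale degree 1 → I64.
A#m has root A#, degree 6 in C# major, so vi.
D#m7/C#: minor seventh chord on D# = scale degree 2 → ii42.
G#7: root G# is the dominant; dominant seventh chord there is V7.
C#: major triad on C# = scale degree 1 → I.

I64 - vi - ii42 - V7 - I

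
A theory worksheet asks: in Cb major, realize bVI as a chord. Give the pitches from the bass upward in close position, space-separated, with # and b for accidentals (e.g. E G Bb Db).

Scale degree 6 in Cb major is Ab; lowering it a half step gives Abb. bVI is a major triad on the lowered sixth degree, borrowed from the parallel minor.
So the chord is Abb-Cb-Ebb.

Abb Cb Ebb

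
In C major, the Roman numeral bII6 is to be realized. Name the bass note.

F

bII in C major has root Db; the chord is Db-F-Ab.
The figure 6 means first inversion — the third is in the bass.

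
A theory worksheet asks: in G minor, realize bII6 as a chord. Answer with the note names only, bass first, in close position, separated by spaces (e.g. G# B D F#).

C Eb Ab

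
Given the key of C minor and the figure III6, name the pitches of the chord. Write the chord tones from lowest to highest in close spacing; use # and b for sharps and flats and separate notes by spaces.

G Bb Eb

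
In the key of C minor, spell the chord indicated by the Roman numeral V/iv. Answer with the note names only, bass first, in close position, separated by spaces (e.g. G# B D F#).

The slash means an applied dominant: we want the dominant of iv. In C minor, iv is F minor, and its dominant is built on C.
Building a major triad on C gives C-E-G.

C E G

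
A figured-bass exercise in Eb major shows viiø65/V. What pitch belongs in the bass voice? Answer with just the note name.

The applied chord viiø65/V is rooted on A: A-C-Eb-G.
The figure 65 means first inversion — the third is in the bass.

C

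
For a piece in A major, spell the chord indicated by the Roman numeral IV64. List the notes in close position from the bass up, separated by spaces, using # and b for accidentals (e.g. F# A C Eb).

The numeral's case and figure indicate a major triad. In A major its root, scale degree 4, is D.
Stacking thirds from D gives D-F#-A.
The figured bass 64 indicates second inversion, placing the fifth (A) in the bass: A-D-F#.

A D F#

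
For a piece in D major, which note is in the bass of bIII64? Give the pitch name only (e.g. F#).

C

bIII in D major has root F; the chord is F-A-C.
The figure 64 means second inversion — the fifth is in the bass.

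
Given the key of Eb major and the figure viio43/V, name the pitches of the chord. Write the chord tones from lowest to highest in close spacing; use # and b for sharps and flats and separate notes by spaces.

Eb Gb A C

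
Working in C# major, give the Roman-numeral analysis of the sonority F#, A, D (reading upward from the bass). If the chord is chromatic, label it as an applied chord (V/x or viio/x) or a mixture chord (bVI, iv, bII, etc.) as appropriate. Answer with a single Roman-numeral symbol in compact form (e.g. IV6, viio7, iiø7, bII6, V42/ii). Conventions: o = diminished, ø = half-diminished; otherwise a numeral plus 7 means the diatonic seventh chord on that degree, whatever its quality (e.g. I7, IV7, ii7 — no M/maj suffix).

bII6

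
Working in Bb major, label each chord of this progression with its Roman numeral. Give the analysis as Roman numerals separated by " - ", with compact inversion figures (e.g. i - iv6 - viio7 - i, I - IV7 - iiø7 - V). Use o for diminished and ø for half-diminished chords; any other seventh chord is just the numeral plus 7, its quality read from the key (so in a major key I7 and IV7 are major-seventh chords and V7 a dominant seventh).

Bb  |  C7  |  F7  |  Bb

Bb: major triad on Bb = scale degree 1 → I.
C7: chromatic; C is V of V, so V7/V.
F7: dominant seventh chord on F = scale degree 5 → V7.
Bb has root Bb, degree 1 in Bb major, so I.

I - V7/V - V7 - I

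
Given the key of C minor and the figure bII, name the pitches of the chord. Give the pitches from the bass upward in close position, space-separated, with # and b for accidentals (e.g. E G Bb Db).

Db F Ab

bII is the Neapolitan chord — a major triad on the lowered second degree. In C minor that root is Db.
So the chord is Db-F-Ab.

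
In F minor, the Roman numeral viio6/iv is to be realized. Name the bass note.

C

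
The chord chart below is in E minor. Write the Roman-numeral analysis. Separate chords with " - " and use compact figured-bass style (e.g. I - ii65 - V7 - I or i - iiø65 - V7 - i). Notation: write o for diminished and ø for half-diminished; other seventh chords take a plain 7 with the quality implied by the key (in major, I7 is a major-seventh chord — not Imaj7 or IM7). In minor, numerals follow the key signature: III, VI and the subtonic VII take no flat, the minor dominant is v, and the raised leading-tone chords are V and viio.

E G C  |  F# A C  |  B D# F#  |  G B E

VI6 - iio - V - i6

E-G-C has root C, degree 6 in E minor, so VI6.
F#-A-C: root F# is the supertonic; diminished triad there is iio.
B-D#-F#: root B is the dominant; major triad there is V.
G-B-E: minor triad on E = scale degree 1 → i6.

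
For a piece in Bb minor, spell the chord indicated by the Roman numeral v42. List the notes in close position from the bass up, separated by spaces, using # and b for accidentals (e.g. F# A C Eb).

Eb F Ab C

In Bb minor, the fifth degree is F, and the diatonic chord built there is a minor seventh chord.
That chord is spelled F-Ab-C-Eb.
With the 42 figure the chord is in third inversion; from the bass Eb upward in close position it reads Eb-F-Ab-C.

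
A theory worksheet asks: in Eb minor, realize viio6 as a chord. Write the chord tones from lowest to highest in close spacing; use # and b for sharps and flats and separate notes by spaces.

In Eb minor, the leading-tone chord is built on the raised seventh degree, D.
That chord is spelled D-F-Ab.
With the 6 figure the chord is in first inversion; from the bass F upward in close position it reads F-Ab-D.

F Ab D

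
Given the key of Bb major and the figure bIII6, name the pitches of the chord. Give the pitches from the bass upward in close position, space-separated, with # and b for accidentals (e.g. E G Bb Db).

F Ab Db

Scale degree 3 in Bb major is D; lowering it a half step gives Db. bIII6 is a major triad on the lowered third degree, borrowed from the parallel minor.
So the chord is Db-F-Ab.
The figured bass 6 indicates first inversion, placing the third (F) in the bass: F-Ab-Db.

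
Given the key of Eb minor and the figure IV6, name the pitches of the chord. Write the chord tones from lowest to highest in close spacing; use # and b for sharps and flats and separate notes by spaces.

C Eb Ab

IV6 is the major subdominant, borrowed from the parallel major. In Eb minor that root is Ab.
So the chord is Ab-C-Eb, a major triad.
The figured bass 6 indicates first inversion, placing the third (C) in the bass: C-Eb-Ab.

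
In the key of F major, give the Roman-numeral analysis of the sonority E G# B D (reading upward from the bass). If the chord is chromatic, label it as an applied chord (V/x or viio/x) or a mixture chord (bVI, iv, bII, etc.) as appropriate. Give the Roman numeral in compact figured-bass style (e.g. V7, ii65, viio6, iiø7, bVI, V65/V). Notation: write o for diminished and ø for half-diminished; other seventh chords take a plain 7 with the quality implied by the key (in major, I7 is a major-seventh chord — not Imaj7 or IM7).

Stacked in thirds the chord is E-G#-B-D: a dominant seventh chord on E.
E is not a diatonic chord root with this quality in F major, but it lies a perfect fifth above A (iii), so the chord functions as an applied dominant of iii.

V7/iii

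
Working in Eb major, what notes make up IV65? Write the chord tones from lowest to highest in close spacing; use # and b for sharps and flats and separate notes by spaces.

C Eb G Ab

In Eb major, the fourth degree is Ab, and the diatonic chord built there is a major seventh chord.
Stacking thirds from Ab gives Ab-C-Eb-G.
With the 65 figure the chord is in first inversion; from the bass C upward in close position it reads C-Eb-G-Ab.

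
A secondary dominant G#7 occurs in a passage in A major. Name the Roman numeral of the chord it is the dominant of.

The chord is a dominant seventh chord on G#.
A dominant resolves down a perfect fifth: G# → C#. In A major, C# is scale degree 3, i.e. iii.

iii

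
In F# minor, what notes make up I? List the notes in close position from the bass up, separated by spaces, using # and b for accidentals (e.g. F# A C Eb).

Scale degree 1 in F# minor is F#; here the chord built on it is altered to a major triad. I is the major tonic (Picardy third), borrowed from the parallel major.
So the chord is F#-A#-C#, a major triad.

F# A# C#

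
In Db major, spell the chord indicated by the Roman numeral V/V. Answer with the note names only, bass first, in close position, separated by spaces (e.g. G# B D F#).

The slash means an applied dominant: we want the dominant of V. In Db major, V is Ab major, and its dominant is built on Eb.
Building a major triad on Eb gives Eb-G-Bb.

Eb G Bb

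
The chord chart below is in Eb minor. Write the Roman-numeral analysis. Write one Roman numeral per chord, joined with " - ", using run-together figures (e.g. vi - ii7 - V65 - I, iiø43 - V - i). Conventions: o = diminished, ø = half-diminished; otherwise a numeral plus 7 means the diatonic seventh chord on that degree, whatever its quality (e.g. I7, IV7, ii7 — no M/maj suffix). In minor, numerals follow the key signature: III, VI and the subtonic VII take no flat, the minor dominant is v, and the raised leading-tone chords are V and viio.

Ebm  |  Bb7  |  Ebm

Ebm has root Eb, degree 1 in Eb minor, so i.
Bb7: dominant seventh chord on Bb = scale degree 5 → V7.
Ebm: minor triad on Eb = scale degree 1 → i.

i - V7 - i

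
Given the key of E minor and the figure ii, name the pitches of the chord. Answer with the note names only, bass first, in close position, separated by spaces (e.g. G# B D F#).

ii is the minor supertonic, borrowed from the parallel major (the Dorian ii). In E minor that root is F#.
So the chord is F#-A-C#.

F# A C#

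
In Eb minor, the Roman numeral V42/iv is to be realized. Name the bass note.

Db

The applied chord V42/iv is rooted on Eb: Eb-G-Bb-Db.
The figure 42 means third inversion — the seventh is in the bass.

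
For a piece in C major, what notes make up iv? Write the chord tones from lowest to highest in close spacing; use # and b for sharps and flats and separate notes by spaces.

iv is the minor subdominant, borrowed from the parallel minor. In C major that root is F.
So the chord is F-Ab-C, a minor triad.

F Ab C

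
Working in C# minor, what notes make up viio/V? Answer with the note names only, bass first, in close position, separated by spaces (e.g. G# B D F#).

F## A# C#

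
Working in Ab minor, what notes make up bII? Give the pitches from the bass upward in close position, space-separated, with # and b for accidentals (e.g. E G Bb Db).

bII is the Neapolitan chord — a major triad on the lowered second degree. In Ab minor that root is Bbb.
So the chord is Bbb-Db-Fb.

Bbb Db Fb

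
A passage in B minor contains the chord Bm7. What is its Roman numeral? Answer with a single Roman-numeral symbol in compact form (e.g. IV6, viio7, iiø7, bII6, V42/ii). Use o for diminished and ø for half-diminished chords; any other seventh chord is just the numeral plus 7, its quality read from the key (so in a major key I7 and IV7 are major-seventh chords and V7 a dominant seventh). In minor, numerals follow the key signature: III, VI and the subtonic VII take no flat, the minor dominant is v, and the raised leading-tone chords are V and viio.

Stacked in thirds the chord is B-D-F#-A: a minor seventh chord on B.
In B minor, B is the tonic; the diatonic minor seventh chord there is i7.

i7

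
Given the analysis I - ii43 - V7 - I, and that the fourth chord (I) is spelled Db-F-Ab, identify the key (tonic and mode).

The anchor chord is a major triad on Db, labeled I.
If Db is scale degree 1 and the mode makes that degree carry a major triad, the tonic is Db and the mode is major.

Db major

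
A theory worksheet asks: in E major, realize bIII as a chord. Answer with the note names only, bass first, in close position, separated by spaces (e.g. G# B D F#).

bIII is a major triad on the lowered third degree, borrowed from the parallel minor. In E major that root is G.
So the chord is G-B-D.

G B D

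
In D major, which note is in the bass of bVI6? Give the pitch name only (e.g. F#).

bVI in D major has root Bb; the chord is Bb-D-F.
The figure 6 means first inversion — the third is in the bass.

D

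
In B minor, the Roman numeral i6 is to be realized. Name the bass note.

i in B minor has root B; the chord is B-D-F#.
The figure 6 means first inversion — the third is in the bass.

D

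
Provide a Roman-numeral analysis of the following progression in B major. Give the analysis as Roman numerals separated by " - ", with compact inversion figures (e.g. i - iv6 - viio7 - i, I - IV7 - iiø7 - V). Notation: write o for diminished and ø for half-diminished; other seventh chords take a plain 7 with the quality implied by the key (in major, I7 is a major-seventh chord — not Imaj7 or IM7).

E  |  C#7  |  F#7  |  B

E has root E, degree 4 in B major, so IV.
C#7: a dominant seventh chord on C#, the applied dominant of V → V7/V.
F#7 has root F#, degree 5 in B major, so V7.
B: major triad on B = scale degree 1 → I.

IV - V7/V - V7 - I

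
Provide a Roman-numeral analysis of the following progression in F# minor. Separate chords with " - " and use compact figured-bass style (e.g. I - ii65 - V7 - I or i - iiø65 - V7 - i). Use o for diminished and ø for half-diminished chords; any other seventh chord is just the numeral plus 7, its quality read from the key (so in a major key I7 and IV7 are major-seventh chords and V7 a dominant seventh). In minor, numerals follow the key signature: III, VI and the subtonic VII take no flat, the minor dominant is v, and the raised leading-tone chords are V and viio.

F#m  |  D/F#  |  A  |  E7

i - VI6 - III - VII7

F#m has root F#, degree 1 in F# minor, so i.
D/F# has root D, degree 6 in F# minor, so VI6.
A: root A is the mediant; major triad there is III.
E7: dominant seventh chord on E = scale degree 7 → VII7.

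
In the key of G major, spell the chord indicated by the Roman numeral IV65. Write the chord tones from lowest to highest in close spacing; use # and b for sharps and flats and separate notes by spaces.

E G B C

The numeral's case and figure indicate a major seventh chord. In G major its root, the fourth degree, is C.
That chord is spelled C-E-G-B.
With the 65 figure the chord is in first inversion; from the bass E upward in close position it reads E-G-B-C.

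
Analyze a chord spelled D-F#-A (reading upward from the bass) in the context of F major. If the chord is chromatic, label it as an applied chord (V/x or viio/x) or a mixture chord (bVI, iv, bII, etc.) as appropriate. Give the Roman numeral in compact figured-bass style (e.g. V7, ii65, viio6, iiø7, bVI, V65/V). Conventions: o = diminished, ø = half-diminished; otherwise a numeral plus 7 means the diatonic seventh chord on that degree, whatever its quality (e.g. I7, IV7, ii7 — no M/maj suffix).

V/ii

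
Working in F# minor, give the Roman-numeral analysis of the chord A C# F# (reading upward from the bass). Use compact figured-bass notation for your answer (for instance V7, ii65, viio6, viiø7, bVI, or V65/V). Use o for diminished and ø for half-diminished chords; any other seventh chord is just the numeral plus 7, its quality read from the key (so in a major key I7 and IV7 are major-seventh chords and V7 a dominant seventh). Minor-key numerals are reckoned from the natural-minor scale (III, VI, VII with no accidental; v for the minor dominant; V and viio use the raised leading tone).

i6

The pitches F#-A-C# form a minor triad rooted on F#.
In F# minor, F# is the tonic; the diatonic minor triad there is i.
With A in the bass the chord is in first inversion, so the figured bass is 6.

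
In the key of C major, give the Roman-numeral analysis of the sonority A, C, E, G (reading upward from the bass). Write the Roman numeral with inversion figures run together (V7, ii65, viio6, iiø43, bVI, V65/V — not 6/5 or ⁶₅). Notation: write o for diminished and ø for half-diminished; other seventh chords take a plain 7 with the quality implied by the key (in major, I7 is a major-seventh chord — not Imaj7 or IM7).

The pitches A-C-E-G form a minor seventh chord rooted on A.
A is scale degree 6 in C major, and a minor seventh chord on that degree is written vi7.

vi7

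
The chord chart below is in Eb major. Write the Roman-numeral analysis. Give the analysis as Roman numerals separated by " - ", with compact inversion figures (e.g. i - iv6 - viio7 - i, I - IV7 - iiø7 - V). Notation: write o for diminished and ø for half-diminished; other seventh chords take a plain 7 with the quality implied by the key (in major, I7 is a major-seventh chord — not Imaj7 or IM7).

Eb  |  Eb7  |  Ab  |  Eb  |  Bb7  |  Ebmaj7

Eb: major triad on Eb = scale degree 1 → I.
Eb7 is the secondary dominant of IV (dominant seventh chord on Eb): V7/IV.
Ab: major triad on Ab = scale degree 4 → IV.
Eb: major triad on Eb = scale degree 1 → I.
Bb7: dominant seventh chord on Bb = scale degree 5 → V7.
Ebmaj7: major seventh chord on Eb = scale degree 1 → I7.

I - V7/IV - IV - I - V7 - I7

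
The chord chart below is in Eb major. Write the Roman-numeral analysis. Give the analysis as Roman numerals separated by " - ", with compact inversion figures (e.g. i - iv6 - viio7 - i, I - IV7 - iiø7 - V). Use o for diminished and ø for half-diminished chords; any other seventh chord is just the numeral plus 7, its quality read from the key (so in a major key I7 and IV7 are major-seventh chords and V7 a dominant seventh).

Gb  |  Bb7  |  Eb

bIII - V7 - I

Gb is non-diatonic — bIII, a mixture chord from Eb minor.
Bb7: root Bb is the dominant; dominant seventh chord there is V7.
Eb: root Eb is the tonic; major triad there is I.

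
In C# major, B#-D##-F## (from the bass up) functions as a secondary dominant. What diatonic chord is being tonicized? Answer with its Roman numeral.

The chord is a major triad on B#.
A dominant resolves down a perfect fifth: B# → E#. In C# major, E# is scale degree 3, i.e. iii.

iii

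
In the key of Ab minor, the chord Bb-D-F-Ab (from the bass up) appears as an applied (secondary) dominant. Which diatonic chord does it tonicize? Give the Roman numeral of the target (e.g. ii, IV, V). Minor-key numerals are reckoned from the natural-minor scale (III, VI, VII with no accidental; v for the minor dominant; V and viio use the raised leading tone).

V

The chord is a dominant seventh chord on Bb.
A dominant resolves down a perfect fifth: Bb → Eb. In Ab minor, Eb is scale degree 5, i.e. V.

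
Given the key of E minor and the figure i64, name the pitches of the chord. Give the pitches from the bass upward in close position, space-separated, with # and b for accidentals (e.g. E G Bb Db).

B E G

The numeral's case and figure indicate a minor triad. In E minor its root, scale degree 1, is E.
Stacking thirds from E gives E-G-B.
With the 64 figure the chord is in second inversion; from the bass B upward in close position it reads B-E-G.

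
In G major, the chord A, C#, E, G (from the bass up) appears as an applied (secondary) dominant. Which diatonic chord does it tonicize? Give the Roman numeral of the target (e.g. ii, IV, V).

The chord is a dominant seventh chord on A.
A dominant resolves down a perfect fifth: A → D. In G major, D is scale degree 5, i.e. V.

V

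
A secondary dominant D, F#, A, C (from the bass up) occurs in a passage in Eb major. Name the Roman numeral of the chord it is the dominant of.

iii

The chord is a dominant seventh chord on D.
A dominant resolves down a perfect fifth: D → G. In Eb major, G is scale degree 3, i.e. iii.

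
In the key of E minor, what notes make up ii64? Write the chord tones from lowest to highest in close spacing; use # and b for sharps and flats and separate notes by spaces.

Scale degree 2 in E minor is F#; here the chord built on it is altered to a minor triad. ii64 is the minor supertonic, borrowed from the parallel major (the Dorian ii).
So the chord is F#-A-C#, a minor triad.
The figured bass 64 indicates second inversion, placing the fifth (C#) in the bass: C#-F#-A.

C# F# A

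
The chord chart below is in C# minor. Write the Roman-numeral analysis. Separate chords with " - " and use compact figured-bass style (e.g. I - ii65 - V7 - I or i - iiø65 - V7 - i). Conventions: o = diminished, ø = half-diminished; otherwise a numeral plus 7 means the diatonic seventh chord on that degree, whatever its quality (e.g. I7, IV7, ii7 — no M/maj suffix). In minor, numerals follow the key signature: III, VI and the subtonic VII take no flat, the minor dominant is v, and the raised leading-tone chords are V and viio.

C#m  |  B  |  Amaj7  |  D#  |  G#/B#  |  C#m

C#m has root C#, degree 1 in C# minor, so i.
B: root B is the subtonic; major triad there is VII.
Amaj7: major seventh chord on A = scale degree 6 → VI7.
D# is the secondary dominant of V (major triad on D#): V/V.
G#/B# has root G#, degree 5 in C# minor, so V6.
C#m has root C#, degree 1 in C# minor, so i.

i - VII - VI7 - V/V - V6 - i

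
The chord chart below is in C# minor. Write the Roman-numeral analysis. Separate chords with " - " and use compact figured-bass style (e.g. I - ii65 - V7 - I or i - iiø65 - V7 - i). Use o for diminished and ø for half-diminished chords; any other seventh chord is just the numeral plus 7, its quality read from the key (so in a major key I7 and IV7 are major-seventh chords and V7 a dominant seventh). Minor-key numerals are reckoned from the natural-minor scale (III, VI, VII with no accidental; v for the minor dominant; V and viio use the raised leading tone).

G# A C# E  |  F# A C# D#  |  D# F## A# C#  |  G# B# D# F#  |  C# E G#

VI42 - iiø65 - V7/V - V7 - i

G#-A-C#-E: root A is the submediant; major seventh chord there is VI42.
F#-A-C#-D# has root D#, degree 2 in C# minor, so iiø65.
D#-F##-A#-C# is the secondary dominant of V (dominant seventh chord on D#): V7/V.
G#-B#-D#-F# has root G#, degree 5 in C# minor, so V7.
C#-E-G# has root C#, degree 1 in C# minor, so i.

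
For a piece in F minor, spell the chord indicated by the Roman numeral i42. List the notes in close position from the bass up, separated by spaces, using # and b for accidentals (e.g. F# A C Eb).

Eb F Ab C

In F minor, scale degree 1 is F, and the diatonic chord built there is a minor seventh chord.
That chord is spelled F-Ab-C-Eb.
With the 42 figure the chord is in third inversion; from the bass Eb upward in close position it reads Eb-F-Ab-C.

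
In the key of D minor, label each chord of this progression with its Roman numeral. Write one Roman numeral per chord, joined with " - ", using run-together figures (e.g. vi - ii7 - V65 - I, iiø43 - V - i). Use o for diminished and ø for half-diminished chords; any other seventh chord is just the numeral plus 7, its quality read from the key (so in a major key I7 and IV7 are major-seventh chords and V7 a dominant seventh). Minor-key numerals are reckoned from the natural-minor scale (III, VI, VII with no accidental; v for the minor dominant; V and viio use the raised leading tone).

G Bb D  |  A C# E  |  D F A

iv - V - i

G-Bb-D: root G is the subdominant; minor triad there is iv.
A-C#-E has root A, degree 5 in D minor, so V.
D-F-A: root D is the tonic; minor triad there is i.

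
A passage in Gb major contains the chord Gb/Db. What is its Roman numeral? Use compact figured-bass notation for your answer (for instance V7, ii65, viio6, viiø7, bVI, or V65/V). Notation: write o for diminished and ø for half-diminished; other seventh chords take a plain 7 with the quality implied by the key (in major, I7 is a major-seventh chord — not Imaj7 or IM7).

I64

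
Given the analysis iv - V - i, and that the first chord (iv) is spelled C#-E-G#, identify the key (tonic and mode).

G# minor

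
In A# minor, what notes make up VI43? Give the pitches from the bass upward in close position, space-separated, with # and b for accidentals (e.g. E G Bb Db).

In A# minor, scale degree 6 is F#, and the diatonic chord built there is a major seventh chord.
Stacking thirds from F# gives F#-A#-C#-E#.
The figured bass 43 indicates second inversion, placing the fifth (C#) in the bass: C#-E#-F#-A#.

C# E# F# A#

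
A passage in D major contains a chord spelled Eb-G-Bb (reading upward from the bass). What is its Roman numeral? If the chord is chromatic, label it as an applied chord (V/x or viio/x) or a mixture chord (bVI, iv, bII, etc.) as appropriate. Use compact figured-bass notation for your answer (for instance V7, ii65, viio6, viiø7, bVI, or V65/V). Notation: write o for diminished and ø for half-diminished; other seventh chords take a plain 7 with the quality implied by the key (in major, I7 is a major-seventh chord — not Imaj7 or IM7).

The pitches Eb-G-Bb form a major triad rooted on Eb.
Eb is the lowered second degree of D major (diatonic 2 would be E). This is the Neapolitan chord — a major triad on the lowered second degree.

bII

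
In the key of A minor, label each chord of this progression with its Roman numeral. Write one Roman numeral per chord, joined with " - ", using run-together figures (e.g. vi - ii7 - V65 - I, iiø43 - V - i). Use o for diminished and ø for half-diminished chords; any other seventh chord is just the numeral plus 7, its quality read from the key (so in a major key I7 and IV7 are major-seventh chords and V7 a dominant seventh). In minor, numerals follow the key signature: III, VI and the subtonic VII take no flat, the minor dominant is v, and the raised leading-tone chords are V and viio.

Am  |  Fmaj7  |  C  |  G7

i - VI7 - III - VII7

Am: minor triad on A = scale degree 1 → i.
Fmaj7: major seventh chord on F = scale degree 6 → VI7.
C has root C, degree 3 in A minor, so III.
G7: root G is the subtonic; dominant seventh chord there is VII7.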